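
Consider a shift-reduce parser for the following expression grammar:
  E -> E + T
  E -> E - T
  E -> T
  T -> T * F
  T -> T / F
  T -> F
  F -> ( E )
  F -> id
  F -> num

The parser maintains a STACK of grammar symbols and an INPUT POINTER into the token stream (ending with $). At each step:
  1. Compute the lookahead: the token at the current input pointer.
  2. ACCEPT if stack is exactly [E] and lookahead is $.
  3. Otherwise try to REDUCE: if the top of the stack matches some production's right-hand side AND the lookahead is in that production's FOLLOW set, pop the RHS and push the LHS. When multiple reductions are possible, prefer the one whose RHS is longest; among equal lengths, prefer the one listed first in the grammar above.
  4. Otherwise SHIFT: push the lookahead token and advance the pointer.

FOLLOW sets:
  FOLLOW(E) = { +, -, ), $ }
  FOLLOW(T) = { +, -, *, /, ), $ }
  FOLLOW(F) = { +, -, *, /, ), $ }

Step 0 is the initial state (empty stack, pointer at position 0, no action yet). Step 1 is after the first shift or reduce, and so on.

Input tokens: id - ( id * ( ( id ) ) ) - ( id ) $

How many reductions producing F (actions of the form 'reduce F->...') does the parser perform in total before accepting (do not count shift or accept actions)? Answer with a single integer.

Answer: 8

Derivation:
Step 1: shift id. Stack=[id] ptr=1 lookahead=- remaining=[- ( id * ( ( id ) ) ) - ( id ) $]
Step 2: reduce F->id. Stack=[F] ptr=1 lookahead=- remaining=[- ( id * ( ( id ) ) ) - ( id ) $]
Step 3: reduce T->F. Stack=[T] ptr=1 lookahead=- remaining=[- ( id * ( ( id ) ) ) - ( id ) $]
Step 4: reduce E->T. Stack=[E] ptr=1 lookahead=- remaining=[- ( id * ( ( id ) ) ) - ( id ) $]
Step 5: shift -. Stack=[E -] ptr=2 lookahead=( remaining=[( id * ( ( id ) ) ) - ( id ) $]
Step 6: shift (. Stack=[E - (] ptr=3 lookahead=id remaining=[id * ( ( id ) ) ) - ( id ) $]
Step 7: shift id. Stack=[E - ( id] ptr=4 lookahead=* remaining=[* ( ( id ) ) ) - ( id ) $]
Step 8: reduce F->id. Stack=[E - ( F] ptr=4 lookahead=* remaining=[* ( ( id ) ) ) - ( id ) $]
Step 9: reduce T->F. Stack=[E - ( T] ptr=4 lookahead=* remaining=[* ( ( id ) ) ) - ( id ) $]
Step 10: shift *. Stack=[E - ( T *] ptr=5 lookahead=( remaining=[( ( id ) ) ) - ( id ) $]
Step 11: shift (. Stack=[E - ( T * (] ptr=6 lookahead=( remaining=[( id ) ) ) - ( id ) $]
Step 12: shift (. Stack=[E - ( T * ( (] ptr=7 lookahead=id remaining=[id ) ) ) - ( id ) $]
Step 13: shift id. Stack=[E - ( T * ( ( id] ptr=8 lookahead=) remaining=[) ) ) - ( id ) $]
Step 14: reduce F->id. Stack=[E - ( T * ( ( F] ptr=8 lookahead=) remaining=[) ) ) - ( id ) $]
Step 15: reduce T->F. Stack=[E - ( T * ( ( T] ptr=8 lookahead=) remaining=[) ) ) - ( id ) $]
Step 16: reduce E->T. Stack=[E - ( T * ( ( E] ptr=8 lookahead=) remaining=[) ) ) - ( id ) $]
Step 17: shift ). Stack=[E - ( T * ( ( E )] ptr=9 lookahead=) remaining=[) ) - ( id ) $]
Step 18: reduce F->( E ). Stack=[E - ( T * ( F] ptr=9 lookahead=) remaining=[) ) - ( id ) $]
Step 19: reduce T->F. Stack=[E - ( T * ( T] ptr=9 lookahead=) remaining=[) ) - ( id ) $]
Step 20: reduce E->T. Stack=[E - ( T * ( E] ptr=9 lookahead=) remaining=[) ) - ( id ) $]
Step 21: shift ). Stack=[E - ( T * ( E )] ptr=10 lookahead=) remaining=[) - ( id ) $]
Step 22: reduce F->( E ). Stack=[E - ( T * F] ptr=10 lookahead=) remaining=[) - ( id ) $]
Step 23: reduce T->T * F. Stack=[E - ( T] ptr=10 lookahead=) remaining=[) - ( id ) $]
Step 24: reduce E->T. Stack=[E - ( E] ptr=10 lookahead=) remaining=[) - ( id ) $]
Step 25: shift ). Stack=[E - ( E )] ptr=11 lookahead=- remaining=[- ( id ) $]
Step 26: reduce F->( E ). Stack=[E - F] ptr=11 lookahead=- remaining=[- ( id ) $]
Step 27: reduce T->F. Stack=[E - T] ptr=11 lookahead=- remaining=[- ( id ) $]
Step 28: reduce E->E - T. Stack=[E] ptr=11 lookahead=- remaining=[- ( id ) $]
Step 29: shift -. Stack=[E -] ptr=12 lookahead=( remaining=[( id ) $]
Step 30: shift (. Stack=[E - (] ptr=13 lookahead=id remaining=[id ) $]
Step 31: shift id. Stack=[E - ( id] ptr=14 lookahead=) remaining=[) $]
Step 32: reduce F->id. Stack=[E - ( F] ptr=14 lookahead=) remaining=[) $]
Step 33: reduce T->F. Stack=[E - ( T] ptr=14 lookahead=) remaining=[) $]
Step 34: reduce E->T. Stack=[E - ( E] ptr=14 lookahead=) remaining=[) $]
Step 35: shift ). Stack=[E - ( E )] ptr=15 lookahead=$ remaining=[$]
Step 36: reduce F->( E ). Stack=[E - F] ptr=15 lookahead=$ remaining=[$]
Step 37: reduce T->F. Stack=[E - T] ptr=15 lookahead=$ remaining=[$]
Step 38: reduce E->E - T. Stack=[E] ptr=15 lookahead=$ remaining=[$]
Step 39: accept. Stack=[E] ptr=15 lookahead=$ remaining=[$]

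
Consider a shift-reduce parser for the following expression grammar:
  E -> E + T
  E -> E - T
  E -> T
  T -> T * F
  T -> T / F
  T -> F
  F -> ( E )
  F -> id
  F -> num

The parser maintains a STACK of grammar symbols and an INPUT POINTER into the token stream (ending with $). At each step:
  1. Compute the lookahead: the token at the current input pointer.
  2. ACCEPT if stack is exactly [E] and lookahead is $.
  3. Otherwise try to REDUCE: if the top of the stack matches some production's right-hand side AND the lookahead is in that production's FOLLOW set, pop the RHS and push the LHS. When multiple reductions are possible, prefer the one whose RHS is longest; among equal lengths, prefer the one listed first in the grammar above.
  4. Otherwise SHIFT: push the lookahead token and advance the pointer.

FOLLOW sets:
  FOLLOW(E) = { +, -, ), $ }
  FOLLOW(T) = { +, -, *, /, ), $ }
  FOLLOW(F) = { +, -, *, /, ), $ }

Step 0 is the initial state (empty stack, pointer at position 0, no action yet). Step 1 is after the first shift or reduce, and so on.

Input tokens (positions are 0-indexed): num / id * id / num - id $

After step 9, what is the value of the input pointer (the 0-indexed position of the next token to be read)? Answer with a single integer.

Answer: 5

Derivation:
Step 1: shift num. Stack=[num] ptr=1 lookahead=/ remaining=[/ id * id / num - id $]
Step 2: reduce F->num. Stack=[F] ptr=1 lookahead=/ remaining=[/ id * id / num - id $]
Step 3: reduce T->F. Stack=[T] ptr=1 lookahead=/ remaining=[/ id * id / num - id $]
Step 4: shift /. Stack=[T /] ptr=2 lookahead=id remaining=[id * id / num - id $]
Step 5: shift id. Stack=[T / id] ptr=3 lookahead=* remaining=[* id / num - id $]
Step 6: reduce F->id. Stack=[T / F] ptr=3 lookahead=* remaining=[* id / num - id $]
Step 7: reduce T->T / F. Stack=[T] ptr=3 lookahead=* remaining=[* id / num - id $]
Step 8: shift *. Stack=[T *] ptr=4 lookahead=id remaining=[id / num - id $]
Step 9: shift id. Stack=[T * id] ptr=5 lookahead=/ remaining=[/ num - id $]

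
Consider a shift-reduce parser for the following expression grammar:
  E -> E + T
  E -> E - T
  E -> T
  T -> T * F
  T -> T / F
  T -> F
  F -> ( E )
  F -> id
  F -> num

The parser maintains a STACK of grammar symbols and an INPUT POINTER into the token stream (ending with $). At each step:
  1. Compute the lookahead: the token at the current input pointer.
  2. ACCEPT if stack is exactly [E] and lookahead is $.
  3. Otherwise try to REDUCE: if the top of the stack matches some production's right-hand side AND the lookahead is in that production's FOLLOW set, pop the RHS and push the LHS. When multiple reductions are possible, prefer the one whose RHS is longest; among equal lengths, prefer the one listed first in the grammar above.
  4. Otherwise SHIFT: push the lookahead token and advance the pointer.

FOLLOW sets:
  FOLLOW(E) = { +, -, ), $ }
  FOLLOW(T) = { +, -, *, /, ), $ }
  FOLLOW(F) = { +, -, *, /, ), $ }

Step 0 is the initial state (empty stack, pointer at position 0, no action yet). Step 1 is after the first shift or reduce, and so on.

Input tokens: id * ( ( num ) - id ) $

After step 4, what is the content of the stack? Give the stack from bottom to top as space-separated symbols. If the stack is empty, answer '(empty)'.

Answer: T *

Derivation:
Step 1: shift id. Stack=[id] ptr=1 lookahead=* remaining=[* ( ( num ) - id ) $]
Step 2: reduce F->id. Stack=[F] ptr=1 lookahead=* remaining=[* ( ( num ) - id ) $]
Step 3: reduce T->F. Stack=[T] ptr=1 lookahead=* remaining=[* ( ( num ) - id ) $]
Step 4: shift *. Stack=[T *] ptr=2 lookahead=( remaining=[( ( num ) - id ) $]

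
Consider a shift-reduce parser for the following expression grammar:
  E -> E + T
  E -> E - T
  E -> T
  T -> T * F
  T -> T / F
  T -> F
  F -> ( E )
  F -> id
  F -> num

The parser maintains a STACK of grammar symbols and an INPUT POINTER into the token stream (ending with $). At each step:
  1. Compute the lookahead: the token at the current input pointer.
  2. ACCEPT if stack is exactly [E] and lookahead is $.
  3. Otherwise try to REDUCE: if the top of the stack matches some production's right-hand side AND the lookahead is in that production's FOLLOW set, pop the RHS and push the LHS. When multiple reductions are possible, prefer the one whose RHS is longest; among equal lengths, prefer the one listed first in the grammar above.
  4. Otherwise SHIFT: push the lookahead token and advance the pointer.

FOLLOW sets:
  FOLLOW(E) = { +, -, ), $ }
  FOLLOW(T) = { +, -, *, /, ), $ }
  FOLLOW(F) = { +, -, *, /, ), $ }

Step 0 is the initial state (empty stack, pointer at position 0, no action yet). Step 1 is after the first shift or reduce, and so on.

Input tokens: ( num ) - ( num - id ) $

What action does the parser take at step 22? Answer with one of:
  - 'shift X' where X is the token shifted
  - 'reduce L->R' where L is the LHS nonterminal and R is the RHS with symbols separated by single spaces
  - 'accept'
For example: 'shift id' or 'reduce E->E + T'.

Step 1: shift (. Stack=[(] ptr=1 lookahead=num remaining=[num ) - ( num - id ) $]
Step 2: shift num. Stack=[( num] ptr=2 lookahead=) remaining=[) - ( num - id ) $]
Step 3: reduce F->num. Stack=[( F] ptr=2 lookahead=) remaining=[) - ( num - id ) $]
Step 4: reduce T->F. Stack=[( T] ptr=2 lookahead=) remaining=[) - ( num - id ) $]
Step 5: reduce E->T. Stack=[( E] ptr=2 lookahead=) remaining=[) - ( num - id ) $]
Step 6: shift ). Stack=[( E )] ptr=3 lookahead=- remaining=[- ( num - id ) $]
Step 7: reduce F->( E ). Stack=[F] ptr=3 lookahead=- remaining=[- ( num - id ) $]
Step 8: reduce T->F. Stack=[T] ptr=3 lookahead=- remaining=[- ( num - id ) $]
Step 9: reduce E->T. Stack=[E] ptr=3 lookahead=- remaining=[- ( num - id ) $]
Step 10: shift -. Stack=[E -] ptr=4 lookahead=( remaining=[( num - id ) $]
Step 11: shift (. Stack=[E - (] ptr=5 lookahead=num remaining=[num - id ) $]
Step 12: shift num. Stack=[E - ( num] ptr=6 lookahead=- remaining=[- id ) $]
Step 13: reduce F->num. Stack=[E - ( F] ptr=6 lookahead=- remaining=[- id ) $]
Step 14: reduce T->F. Stack=[E - ( T] ptr=6 lookahead=- remaining=[- id ) $]
Step 15: reduce E->T. Stack=[E - ( E] ptr=6 lookahead=- remaining=[- id ) $]
Step 16: shift -. Stack=[E - ( E -] ptr=7 lookahead=id remaining=[id ) $]
Step 17: shift id. Stack=[E - ( E - id] ptr=8 lookahead=) remaining=[) $]
Step 18: reduce F->id. Stack=[E - ( E - F] ptr=8 lookahead=) remaining=[) $]
Step 19: reduce T->F. Stack=[E - ( E - T] ptr=8 lookahead=) remaining=[) $]
Step 20: reduce E->E - T. Stack=[E - ( E] ptr=8 lookahead=) remaining=[) $]
Step 21: shift ). Stack=[E - ( E )] ptr=9 lookahead=$ remaining=[$]
Step 22: reduce F->( E ). Stack=[E - F] ptr=9 lookahead=$ remaining=[$]

Answer: reduce F->( E )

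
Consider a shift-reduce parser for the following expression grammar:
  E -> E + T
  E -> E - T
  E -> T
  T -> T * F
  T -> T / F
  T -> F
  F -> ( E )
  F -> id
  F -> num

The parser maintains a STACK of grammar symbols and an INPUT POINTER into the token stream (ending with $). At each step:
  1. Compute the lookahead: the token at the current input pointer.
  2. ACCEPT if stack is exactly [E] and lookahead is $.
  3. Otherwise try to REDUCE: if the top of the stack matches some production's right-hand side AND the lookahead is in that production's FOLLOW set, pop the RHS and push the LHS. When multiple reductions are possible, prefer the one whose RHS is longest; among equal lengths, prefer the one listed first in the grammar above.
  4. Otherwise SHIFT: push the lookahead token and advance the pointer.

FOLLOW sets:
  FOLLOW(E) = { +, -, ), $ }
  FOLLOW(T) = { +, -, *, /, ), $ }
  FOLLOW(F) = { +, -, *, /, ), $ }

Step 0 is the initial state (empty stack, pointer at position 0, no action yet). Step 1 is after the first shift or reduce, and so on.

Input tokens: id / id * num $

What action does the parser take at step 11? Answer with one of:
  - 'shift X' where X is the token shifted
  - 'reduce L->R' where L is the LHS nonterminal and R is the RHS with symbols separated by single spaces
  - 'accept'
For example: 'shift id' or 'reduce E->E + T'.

Answer: reduce T->T * F

Derivation:
Step 1: shift id. Stack=[id] ptr=1 lookahead=/ remaining=[/ id * num $]
Step 2: reduce F->id. Stack=[F] ptr=1 lookahead=/ remaining=[/ id * num $]
Step 3: reduce T->F. Stack=[T] ptr=1 lookahead=/ remaining=[/ id * num $]
Step 4: shift /. Stack=[T /] ptr=2 lookahead=id remaining=[id * num $]
Step 5: shift id. Stack=[T / id] ptr=3 lookahead=* remaining=[* num $]
Step 6: reduce F->id. Stack=[T / F] ptr=3 lookahead=* remaining=[* num $]
Step 7: reduce T->T / F. Stack=[T] ptr=3 lookahead=* remaining=[* num $]
Step 8: shift *. Stack=[T *] ptr=4 lookahead=num remaining=[num $]
Step 9: shift num. Stack=[T * num] ptr=5 lookahead=$ remaining=[$]
Step 10: reduce F->num. Stack=[T * F] ptr=5 lookahead=$ remaining=[$]
Step 11: reduce T->T * F. Stack=[T] ptr=5 lookahead=$ remaining=[$]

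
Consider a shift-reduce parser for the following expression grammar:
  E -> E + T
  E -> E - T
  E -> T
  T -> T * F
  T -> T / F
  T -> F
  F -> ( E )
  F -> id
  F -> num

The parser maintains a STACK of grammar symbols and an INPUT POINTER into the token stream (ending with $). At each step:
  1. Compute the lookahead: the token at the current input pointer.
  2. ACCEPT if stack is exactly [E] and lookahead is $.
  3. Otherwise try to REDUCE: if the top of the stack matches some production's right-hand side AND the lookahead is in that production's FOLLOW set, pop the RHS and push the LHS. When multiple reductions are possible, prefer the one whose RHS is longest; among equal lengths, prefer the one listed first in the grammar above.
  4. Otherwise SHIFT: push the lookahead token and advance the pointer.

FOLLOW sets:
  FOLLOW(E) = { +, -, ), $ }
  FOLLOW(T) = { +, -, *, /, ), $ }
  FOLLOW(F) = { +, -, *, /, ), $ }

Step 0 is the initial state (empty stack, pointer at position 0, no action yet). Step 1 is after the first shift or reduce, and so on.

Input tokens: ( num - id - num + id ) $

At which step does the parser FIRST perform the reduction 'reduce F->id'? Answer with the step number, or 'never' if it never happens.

Answer: 8

Derivation:
Step 1: shift (. Stack=[(] ptr=1 lookahead=num remaining=[num - id - num + id ) $]
Step 2: shift num. Stack=[( num] ptr=2 lookahead=- remaining=[- id - num + id ) $]
Step 3: reduce F->num. Stack=[( F] ptr=2 lookahead=- remaining=[- id - num + id ) $]
Step 4: reduce T->F. Stack=[( T] ptr=2 lookahead=- remaining=[- id - num + id ) $]
Step 5: reduce E->T. Stack=[( E] ptr=2 lookahead=- remaining=[- id - num + id ) $]
Step 6: shift -. Stack=[( E -] ptr=3 lookahead=id remaining=[id - num + id ) $]
Step 7: shift id. Stack=[( E - id] ptr=4 lookahead=- remaining=[- num + id ) $]
Step 8: reduce F->id. Stack=[( E - F] ptr=4 lookahead=- remaining=[- num + id ) $]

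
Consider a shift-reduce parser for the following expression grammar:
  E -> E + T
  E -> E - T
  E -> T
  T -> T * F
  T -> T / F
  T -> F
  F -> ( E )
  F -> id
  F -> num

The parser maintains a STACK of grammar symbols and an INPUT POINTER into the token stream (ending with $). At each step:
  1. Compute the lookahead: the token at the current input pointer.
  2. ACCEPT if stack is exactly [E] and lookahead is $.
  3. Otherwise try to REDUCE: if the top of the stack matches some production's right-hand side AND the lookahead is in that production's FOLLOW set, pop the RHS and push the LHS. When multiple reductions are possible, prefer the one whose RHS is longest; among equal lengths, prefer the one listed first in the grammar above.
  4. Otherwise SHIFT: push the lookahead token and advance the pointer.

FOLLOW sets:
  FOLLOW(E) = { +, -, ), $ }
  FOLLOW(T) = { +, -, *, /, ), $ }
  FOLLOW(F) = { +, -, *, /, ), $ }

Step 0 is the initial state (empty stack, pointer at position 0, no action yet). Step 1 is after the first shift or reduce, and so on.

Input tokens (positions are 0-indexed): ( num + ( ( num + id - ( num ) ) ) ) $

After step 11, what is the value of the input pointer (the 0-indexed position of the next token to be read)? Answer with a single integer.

Answer: 6

Derivation:
Step 1: shift (. Stack=[(] ptr=1 lookahead=num remaining=[num + ( ( num + id - ( num ) ) ) ) $]
Step 2: shift num. Stack=[( num] ptr=2 lookahead=+ remaining=[+ ( ( num + id - ( num ) ) ) ) $]
Step 3: reduce F->num. Stack=[( F] ptr=2 lookahead=+ remaining=[+ ( ( num + id - ( num ) ) ) ) $]
Step 4: reduce T->F. Stack=[( T] ptr=2 lookahead=+ remaining=[+ ( ( num + id - ( num ) ) ) ) $]
Step 5: reduce E->T. Stack=[( E] ptr=2 lookahead=+ remaining=[+ ( ( num + id - ( num ) ) ) ) $]
Step 6: shift +. Stack=[( E +] ptr=3 lookahead=( remaining=[( ( num + id - ( num ) ) ) ) $]
Step 7: shift (. Stack=[( E + (] ptr=4 lookahead=( remaining=[( num + id - ( num ) ) ) ) $]
Step 8: shift (. Stack=[( E + ( (] ptr=5 lookahead=num remaining=[num + id - ( num ) ) ) ) $]
Step 9: shift num. Stack=[( E + ( ( num] ptr=6 lookahead=+ remaining=[+ id - ( num ) ) ) ) $]
Step 10: reduce F->num. Stack=[( E + ( ( F] ptr=6 lookahead=+ remaining=[+ id - ( num ) ) ) ) $]
Step 11: reduce T->F. Stack=[( E + ( ( T] ptr=6 lookahead=+ remaining=[+ id - ( num ) ) ) ) $]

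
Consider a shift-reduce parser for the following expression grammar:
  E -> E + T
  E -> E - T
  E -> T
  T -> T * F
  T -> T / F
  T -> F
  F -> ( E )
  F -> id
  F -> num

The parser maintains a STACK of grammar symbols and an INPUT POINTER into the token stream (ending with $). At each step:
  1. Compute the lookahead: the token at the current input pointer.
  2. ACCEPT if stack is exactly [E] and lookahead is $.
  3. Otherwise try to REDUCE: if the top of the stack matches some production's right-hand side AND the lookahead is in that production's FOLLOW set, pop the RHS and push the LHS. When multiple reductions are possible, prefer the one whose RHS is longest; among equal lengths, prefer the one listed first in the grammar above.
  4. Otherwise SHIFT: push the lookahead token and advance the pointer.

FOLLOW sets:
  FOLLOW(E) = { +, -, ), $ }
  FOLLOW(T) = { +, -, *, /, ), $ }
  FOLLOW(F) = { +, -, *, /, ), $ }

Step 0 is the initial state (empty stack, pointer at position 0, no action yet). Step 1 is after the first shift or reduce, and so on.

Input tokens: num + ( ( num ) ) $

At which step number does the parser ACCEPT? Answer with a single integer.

Step 1: shift num. Stack=[num] ptr=1 lookahead=+ remaining=[+ ( ( num ) ) $]
Step 2: reduce F->num. Stack=[F] ptr=1 lookahead=+ remaining=[+ ( ( num ) ) $]
Step 3: reduce T->F. Stack=[T] ptr=1 lookahead=+ remaining=[+ ( ( num ) ) $]
Step 4: reduce E->T. Stack=[E] ptr=1 lookahead=+ remaining=[+ ( ( num ) ) $]
Step 5: shift +. Stack=[E +] ptr=2 lookahead=( remaining=[( ( num ) ) $]
Step 6: shift (. Stack=[E + (] ptr=3 lookahead=( remaining=[( num ) ) $]
Step 7: shift (. Stack=[E + ( (] ptr=4 lookahead=num remaining=[num ) ) $]
Step 8: shift num. Stack=[E + ( ( num] ptr=5 lookahead=) remaining=[) ) $]
Step 9: reduce F->num. Stack=[E + ( ( F] ptr=5 lookahead=) remaining=[) ) $]
Step 10: reduce T->F. Stack=[E + ( ( T] ptr=5 lookahead=) remaining=[) ) $]
Step 11: reduce E->T. Stack=[E + ( ( E] ptr=5 lookahead=) remaining=[) ) $]
Step 12: shift ). Stack=[E + ( ( E )] ptr=6 lookahead=) remaining=[) $]
Step 13: reduce F->( E ). Stack=[E + ( F] ptr=6 lookahead=) remaining=[) $]
Step 14: reduce T->F. Stack=[E + ( T] ptr=6 lookahead=) remaining=[) $]
Step 15: reduce E->T. Stack=[E + ( E] ptr=6 lookahead=) remaining=[) $]
Step 16: shift ). Stack=[E + ( E )] ptr=7 lookahead=$ remaining=[$]
Step 17: reduce F->( E ). Stack=[E + F] ptr=7 lookahead=$ remaining=[$]
Step 18: reduce T->F. Stack=[E + T] ptr=7 lookahead=$ remaining=[$]
Step 19: reduce E->E + T. Stack=[E] ptr=7 lookahead=$ remaining=[$]
Step 20: accept. Stack=[E] ptr=7 lookahead=$ remaining=[$]

Answer: 20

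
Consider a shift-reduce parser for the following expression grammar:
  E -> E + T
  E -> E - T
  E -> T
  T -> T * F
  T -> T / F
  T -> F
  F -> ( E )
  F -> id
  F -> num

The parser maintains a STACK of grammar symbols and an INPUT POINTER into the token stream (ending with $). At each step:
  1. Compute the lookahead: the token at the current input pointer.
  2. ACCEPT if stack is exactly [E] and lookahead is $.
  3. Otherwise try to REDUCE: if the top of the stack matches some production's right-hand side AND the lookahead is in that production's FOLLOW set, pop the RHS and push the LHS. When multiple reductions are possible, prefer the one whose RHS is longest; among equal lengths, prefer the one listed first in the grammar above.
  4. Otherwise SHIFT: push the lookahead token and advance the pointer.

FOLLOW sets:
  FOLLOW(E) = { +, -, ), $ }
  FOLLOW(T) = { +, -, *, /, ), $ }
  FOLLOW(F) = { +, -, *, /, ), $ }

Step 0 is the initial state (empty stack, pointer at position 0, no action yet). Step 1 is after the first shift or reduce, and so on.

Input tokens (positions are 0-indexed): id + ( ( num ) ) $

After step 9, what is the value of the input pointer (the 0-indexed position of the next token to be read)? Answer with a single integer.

Step 1: shift id. Stack=[id] ptr=1 lookahead=+ remaining=[+ ( ( num ) ) $]
Step 2: reduce F->id. Stack=[F] ptr=1 lookahead=+ remaining=[+ ( ( num ) ) $]
Step 3: reduce T->F. Stack=[T] ptr=1 lookahead=+ remaining=[+ ( ( num ) ) $]
Step 4: reduce E->T. Stack=[E] ptr=1 lookahead=+ remaining=[+ ( ( num ) ) $]
Step 5: shift +. Stack=[E +] ptr=2 lookahead=( remaining=[( ( num ) ) $]
Step 6: shift (. Stack=[E + (] ptr=3 lookahead=( remaining=[( num ) ) $]
Step 7: shift (. Stack=[E + ( (] ptr=4 lookahead=num remaining=[num ) ) $]
Step 8: shift num. Stack=[E + ( ( num] ptr=5 lookahead=) remaining=[) ) $]
Step 9: reduce F->num. Stack=[E + ( ( F] ptr=5 lookahead=) remaining=[) ) $]

Answer: 5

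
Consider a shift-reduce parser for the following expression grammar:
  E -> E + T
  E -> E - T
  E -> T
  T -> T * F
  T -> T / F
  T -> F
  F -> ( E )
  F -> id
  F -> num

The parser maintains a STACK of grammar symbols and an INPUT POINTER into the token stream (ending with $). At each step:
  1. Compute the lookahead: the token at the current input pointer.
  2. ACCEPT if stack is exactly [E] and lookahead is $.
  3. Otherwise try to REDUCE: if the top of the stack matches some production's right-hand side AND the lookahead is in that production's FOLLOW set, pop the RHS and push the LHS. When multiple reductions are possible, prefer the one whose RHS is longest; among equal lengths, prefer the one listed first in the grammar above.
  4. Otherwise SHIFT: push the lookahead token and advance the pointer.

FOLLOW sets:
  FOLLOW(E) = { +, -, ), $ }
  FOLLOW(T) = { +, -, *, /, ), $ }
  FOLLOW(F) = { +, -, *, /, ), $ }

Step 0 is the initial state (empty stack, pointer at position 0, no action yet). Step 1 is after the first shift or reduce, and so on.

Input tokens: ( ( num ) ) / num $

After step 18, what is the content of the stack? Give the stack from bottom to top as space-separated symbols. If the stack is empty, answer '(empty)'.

Step 1: shift (. Stack=[(] ptr=1 lookahead=( remaining=[( num ) ) / num $]
Step 2: shift (. Stack=[( (] ptr=2 lookahead=num remaining=[num ) ) / num $]
Step 3: shift num. Stack=[( ( num] ptr=3 lookahead=) remaining=[) ) / num $]
Step 4: reduce F->num. Stack=[( ( F] ptr=3 lookahead=) remaining=[) ) / num $]
Step 5: reduce T->F. Stack=[( ( T] ptr=3 lookahead=) remaining=[) ) / num $]
Step 6: reduce E->T. Stack=[( ( E] ptr=3 lookahead=) remaining=[) ) / num $]
Step 7: shift ). Stack=[( ( E )] ptr=4 lookahead=) remaining=[) / num $]
Step 8: reduce F->( E ). Stack=[( F] ptr=4 lookahead=) remaining=[) / num $]
Step 9: reduce T->F. Stack=[( T] ptr=4 lookahead=) remaining=[) / num $]
Step 10: reduce E->T. Stack=[( E] ptr=4 lookahead=) remaining=[) / num $]
Step 11: shift ). Stack=[( E )] ptr=5 lookahead=/ remaining=[/ num $]
Step 12: reduce F->( E ). Stack=[F] ptr=5 lookahead=/ remaining=[/ num $]
Step 13: reduce T->F. Stack=[T] ptr=5 lookahead=/ remaining=[/ num $]
Step 14: shift /. Stack=[T /] ptr=6 lookahead=num remaining=[num $]
Step 15: shift num. Stack=[T / num] ptr=7 lookahead=$ remaining=[$]
Step 16: reduce F->num. Stack=[T / F] ptr=7 lookahead=$ remaining=[$]
Step 17: reduce T->T / F. Stack=[T] ptr=7 lookahead=$ remaining=[$]
Step 18: reduce E->T. Stack=[E] ptr=7 lookahead=$ remaining=[$]

Answer: E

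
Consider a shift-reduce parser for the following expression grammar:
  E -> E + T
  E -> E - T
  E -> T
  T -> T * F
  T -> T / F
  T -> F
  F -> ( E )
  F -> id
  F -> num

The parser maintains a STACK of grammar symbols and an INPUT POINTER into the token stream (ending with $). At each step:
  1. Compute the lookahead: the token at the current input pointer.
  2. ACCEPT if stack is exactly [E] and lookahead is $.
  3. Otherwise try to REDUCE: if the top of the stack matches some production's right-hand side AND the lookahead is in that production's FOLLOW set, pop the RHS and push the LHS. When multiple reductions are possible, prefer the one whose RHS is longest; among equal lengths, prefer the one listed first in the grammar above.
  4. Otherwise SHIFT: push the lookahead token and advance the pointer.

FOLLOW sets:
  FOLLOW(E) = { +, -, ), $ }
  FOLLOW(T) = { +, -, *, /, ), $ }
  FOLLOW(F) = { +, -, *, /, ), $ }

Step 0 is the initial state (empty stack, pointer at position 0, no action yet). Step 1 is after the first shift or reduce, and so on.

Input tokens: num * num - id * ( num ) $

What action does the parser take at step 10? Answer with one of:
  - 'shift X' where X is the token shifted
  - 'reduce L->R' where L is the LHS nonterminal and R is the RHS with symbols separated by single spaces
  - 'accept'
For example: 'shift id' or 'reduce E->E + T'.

Answer: shift id

Derivation:
Step 1: shift num. Stack=[num] ptr=1 lookahead=* remaining=[* num - id * ( num ) $]
Step 2: reduce F->num. Stack=[F] ptr=1 lookahead=* remaining=[* num - id * ( num ) $]
Step 3: reduce T->F. Stack=[T] ptr=1 lookahead=* remaining=[* num - id * ( num ) $]
Step 4: shift *. Stack=[T *] ptr=2 lookahead=num remaining=[num - id * ( num ) $]
Step 5: shift num. Stack=[T * num] ptr=3 lookahead=- remaining=[- id * ( num ) $]
Step 6: reduce F->num. Stack=[T * F] ptr=3 lookahead=- remaining=[- id * ( num ) $]
Step 7: reduce T->T * F. Stack=[T] ptr=3 lookahead=- remaining=[- id * ( num ) $]
Step 8: reduce E->T. Stack=[E] ptr=3 lookahead=- remaining=[- id * ( num ) $]
Step 9: shift -. Stack=[E -] ptr=4 lookahead=id remaining=[id * ( num ) $]
Step 10: shift id. Stack=[E - id] ptr=5 lookahead=* remaining=[* ( num ) $]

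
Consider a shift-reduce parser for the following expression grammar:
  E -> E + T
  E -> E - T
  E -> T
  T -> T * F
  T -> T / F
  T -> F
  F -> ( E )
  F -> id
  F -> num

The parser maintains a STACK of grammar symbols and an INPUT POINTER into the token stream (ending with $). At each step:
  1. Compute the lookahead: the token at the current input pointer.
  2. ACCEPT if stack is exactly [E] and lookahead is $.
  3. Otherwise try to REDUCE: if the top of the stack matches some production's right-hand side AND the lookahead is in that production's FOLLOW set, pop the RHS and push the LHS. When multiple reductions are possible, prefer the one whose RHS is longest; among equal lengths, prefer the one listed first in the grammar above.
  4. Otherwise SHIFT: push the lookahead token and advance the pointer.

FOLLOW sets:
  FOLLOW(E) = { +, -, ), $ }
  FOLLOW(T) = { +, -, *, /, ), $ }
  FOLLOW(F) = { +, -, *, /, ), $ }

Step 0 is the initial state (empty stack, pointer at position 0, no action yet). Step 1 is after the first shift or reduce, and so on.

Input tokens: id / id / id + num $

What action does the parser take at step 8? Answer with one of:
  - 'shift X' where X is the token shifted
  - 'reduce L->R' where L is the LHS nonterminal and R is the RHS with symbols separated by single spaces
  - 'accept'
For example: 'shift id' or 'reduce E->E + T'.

Answer: shift /

Derivation:
Step 1: shift id. Stack=[id] ptr=1 lookahead=/ remaining=[/ id / id + num $]
Step 2: reduce F->id. Stack=[F] ptr=1 lookahead=/ remaining=[/ id / id + num $]
Step 3: reduce T->F. Stack=[T] ptr=1 lookahead=/ remaining=[/ id / id + num $]
Step 4: shift /. Stack=[T /] ptr=2 lookahead=id remaining=[id / id + num $]
Step 5: shift id. Stack=[T / id] ptr=3 lookahead=/ remaining=[/ id + num $]
Step 6: reduce F->id. Stack=[T / F] ptr=3 lookahead=/ remaining=[/ id + num $]
Step 7: reduce T->T / F. Stack=[T] ptr=3 lookahead=/ remaining=[/ id + num $]
Step 8: shift /. Stack=[T /] ptr=4 lookahead=id remaining=[id + num $]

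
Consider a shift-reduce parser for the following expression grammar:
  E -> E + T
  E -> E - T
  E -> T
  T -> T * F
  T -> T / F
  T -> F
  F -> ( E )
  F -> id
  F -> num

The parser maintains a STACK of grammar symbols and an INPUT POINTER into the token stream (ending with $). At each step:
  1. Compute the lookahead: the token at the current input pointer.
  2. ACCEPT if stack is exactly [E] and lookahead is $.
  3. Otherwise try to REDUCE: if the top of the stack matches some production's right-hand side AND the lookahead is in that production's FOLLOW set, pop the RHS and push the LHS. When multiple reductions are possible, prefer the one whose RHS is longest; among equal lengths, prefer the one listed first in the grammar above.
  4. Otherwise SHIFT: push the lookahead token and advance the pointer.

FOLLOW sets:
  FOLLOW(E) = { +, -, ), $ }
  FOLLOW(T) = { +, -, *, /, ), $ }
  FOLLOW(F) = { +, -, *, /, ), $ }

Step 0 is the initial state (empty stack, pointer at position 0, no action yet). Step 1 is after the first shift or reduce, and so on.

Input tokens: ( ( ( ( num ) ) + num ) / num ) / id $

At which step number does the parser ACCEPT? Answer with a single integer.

Answer: 38

Derivation:
Step 1: shift (. Stack=[(] ptr=1 lookahead=( remaining=[( ( ( num ) ) + num ) / num ) / id $]
Step 2: shift (. Stack=[( (] ptr=2 lookahead=( remaining=[( ( num ) ) + num ) / num ) / id $]
Step 3: shift (. Stack=[( ( (] ptr=3 lookahead=( remaining=[( num ) ) + num ) / num ) / id $]
Step 4: shift (. Stack=[( ( ( (] ptr=4 lookahead=num remaining=[num ) ) + num ) / num ) / id $]
Step 5: shift num. Stack=[( ( ( ( num] ptr=5 lookahead=) remaining=[) ) + num ) / num ) / id $]
Step 6: reduce F->num. Stack=[( ( ( ( F] ptr=5 lookahead=) remaining=[) ) + num ) / num ) / id $]
Step 7: reduce T->F. Stack=[( ( ( ( T] ptr=5 lookahead=) remaining=[) ) + num ) / num ) / id $]
Step 8: reduce E->T. Stack=[( ( ( ( E] ptr=5 lookahead=) remaining=[) ) + num ) / num ) / id $]
Step 9: shift ). Stack=[( ( ( ( E )] ptr=6 lookahead=) remaining=[) + num ) / num ) / id $]
Step 10: reduce F->( E ). Stack=[( ( ( F] ptr=6 lookahead=) remaining=[) + num ) / num ) / id $]
Step 11: reduce T->F. Stack=[( ( ( T] ptr=6 lookahead=) remaining=[) + num ) / num ) / id $]
Step 12: reduce E->T. Stack=[( ( ( E] ptr=6 lookahead=) remaining=[) + num ) / num ) / id $]
Step 13: shift ). Stack=[( ( ( E )] ptr=7 lookahead=+ remaining=[+ num ) / num ) / id $]
Step 14: reduce F->( E ). Stack=[( ( F] ptr=7 lookahead=+ remaining=[+ num ) / num ) / id $]
Step 15: reduce T->F. Stack=[( ( T] ptr=7 lookahead=+ remaining=[+ num ) / num ) / id $]
Step 16: reduce E->T. Stack=[( ( E] ptr=7 lookahead=+ remaining=[+ num ) / num ) / id $]
Step 17: shift +. Stack=[( ( E +] ptr=8 lookahead=num remaining=[num ) / num ) / id $]
Step 18: shift num. Stack=[( ( E + num] ptr=9 lookahead=) remaining=[) / num ) / id $]
Step 19: reduce F->num. Stack=[( ( E + F] ptr=9 lookahead=) remaining=[) / num ) / id $]
Step 20: reduce T->F. Stack=[( ( E + T] ptr=9 lookahead=) remaining=[) / num ) / id $]
Step 21: reduce E->E + T. Stack=[( ( E] ptr=9 lookahead=) remaining=[) / num ) / id $]
Step 22: shift ). Stack=[( ( E )] ptr=10 lookahead=/ remaining=[/ num ) / id $]
Step 23: reduce F->( E ). Stack=[( F] ptr=10 lookahead=/ remaining=[/ num ) / id $]
Step 24: reduce T->F. Stack=[( T] ptr=10 lookahead=/ remaining=[/ num ) / id $]
Step 25: shift /. Stack=[( T /] ptr=11 lookahead=num remaining=[num ) / id $]
Step 26: shift num. Stack=[( T / num] ptr=12 lookahead=) remaining=[) / id $]
Step 27: reduce F->num. Stack=[( T / F] ptr=12 lookahead=) remaining=[) / id $]
Step 28: reduce T->T / F. Stack=[( T] ptr=12 lookahead=) remaining=[) / id $]
Step 29: reduce E->T. Stack=[( E] ptr=12 lookahead=) remaining=[) / id $]
Step 30: shift ). Stack=[( E )] ptr=13 lookahead=/ remaining=[/ id $]
Step 31: reduce F->( E ). Stack=[F] ptr=13 lookahead=/ remaining=[/ id $]
Step 32: reduce T->F. Stack=[T] ptr=13 lookahead=/ remaining=[/ id $]
Step 33: shift /. Stack=[T /] ptr=14 lookahead=id remaining=[id $]
Step 34: shift id. Stack=[T / id] ptr=15 lookahead=$ remaining=[$]
Step 35: reduce F->id. Stack=[T / F] ptr=15 lookahead=$ remaining=[$]
Step 36: reduce T->T / F. Stack=[T] ptr=15 lookahead=$ remaining=[$]
Step 37: reduce E->T. Stack=[E] ptr=15 lookahead=$ remaining=[$]
Step 38: accept. Stack=[E] ptr=15 lookahead=$ remaining=[$]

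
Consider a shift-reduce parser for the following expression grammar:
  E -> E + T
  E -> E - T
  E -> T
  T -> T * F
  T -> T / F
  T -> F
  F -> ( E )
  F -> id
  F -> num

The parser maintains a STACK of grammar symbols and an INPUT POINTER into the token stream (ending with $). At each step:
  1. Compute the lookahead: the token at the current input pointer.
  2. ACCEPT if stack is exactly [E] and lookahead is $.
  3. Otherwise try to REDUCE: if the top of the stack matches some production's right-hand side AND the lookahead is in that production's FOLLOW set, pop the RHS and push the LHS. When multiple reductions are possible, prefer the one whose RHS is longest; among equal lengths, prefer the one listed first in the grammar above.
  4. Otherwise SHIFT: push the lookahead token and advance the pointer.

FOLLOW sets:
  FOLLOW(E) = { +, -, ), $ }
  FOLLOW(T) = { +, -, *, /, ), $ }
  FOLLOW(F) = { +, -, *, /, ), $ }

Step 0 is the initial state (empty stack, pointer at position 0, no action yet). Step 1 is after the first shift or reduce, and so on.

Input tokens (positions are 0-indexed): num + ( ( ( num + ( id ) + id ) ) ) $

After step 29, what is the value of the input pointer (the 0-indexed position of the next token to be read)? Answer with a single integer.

Answer: 13

Derivation:
Step 1: shift num. Stack=[num] ptr=1 lookahead=+ remaining=[+ ( ( ( num + ( id ) + id ) ) ) $]
Step 2: reduce F->num. Stack=[F] ptr=1 lookahead=+ remaining=[+ ( ( ( num + ( id ) + id ) ) ) $]
Step 3: reduce T->F. Stack=[T] ptr=1 lookahead=+ remaining=[+ ( ( ( num + ( id ) + id ) ) ) $]
Step 4: reduce E->T. Stack=[E] ptr=1 lookahead=+ remaining=[+ ( ( ( num + ( id ) + id ) ) ) $]
Step 5: shift +. Stack=[E +] ptr=2 lookahead=( remaining=[( ( ( num + ( id ) + id ) ) ) $]
Step 6: shift (. Stack=[E + (] ptr=3 lookahead=( remaining=[( ( num + ( id ) + id ) ) ) $]
Step 7: shift (. Stack=[E + ( (] ptr=4 lookahead=( remaining=[( num + ( id ) + id ) ) ) $]
Step 8: shift (. Stack=[E + ( ( (] ptr=5 lookahead=num remaining=[num + ( id ) + id ) ) ) $]
Step 9: shift num. Stack=[E + ( ( ( num] ptr=6 lookahead=+ remaining=[+ ( id ) + id ) ) ) $]
Step 10: reduce F->num. Stack=[E + ( ( ( F] ptr=6 lookahead=+ remaining=[+ ( id ) + id ) ) ) $]
Step 11: reduce T->F. Stack=[E + ( ( ( T] ptr=6 lookahead=+ remaining=[+ ( id ) + id ) ) ) $]
Step 12: reduce E->T. Stack=[E + ( ( ( E] ptr=6 lookahead=+ remaining=[+ ( id ) + id ) ) ) $]
Step 13: shift +. Stack=[E + ( ( ( E +] ptr=7 lookahead=( remaining=[( id ) + id ) ) ) $]
Step 14: shift (. Stack=[E + ( ( ( E + (] ptr=8 lookahead=id remaining=[id ) + id ) ) ) $]
Step 15: shift id. Stack=[E + ( ( ( E + ( id] ptr=9 lookahead=) remaining=[) + id ) ) ) $]
Step 16: reduce F->id. Stack=[E + ( ( ( E + ( F] ptr=9 lookahead=) remaining=[) + id ) ) ) $]
Step 17: reduce T->F. Stack=[E + ( ( ( E + ( T] ptr=9 lookahead=) remaining=[) + id ) ) ) $]
Step 18: reduce E->T. Stack=[E + ( ( ( E + ( E] ptr=9 lookahead=) remaining=[) + id ) ) ) $]
Step 19: shift ). Stack=[E + ( ( ( E + ( E )] ptr=10 lookahead=+ remaining=[+ id ) ) ) $]
Step 20: reduce F->( E ). Stack=[E + ( ( ( E + F] ptr=10 lookahead=+ remaining=[+ id ) ) ) $]
Step 21: reduce T->F. Stack=[E + ( ( ( E + T] ptr=10 lookahead=+ remaining=[+ id ) ) ) $]
Step 22: reduce E->E + T. Stack=[E + ( ( ( E] ptr=10 lookahead=+ remaining=[+ id ) ) ) $]
Step 23: shift +. Stack=[E + ( ( ( E +] ptr=11 lookahead=id remaining=[id ) ) ) $]
Step 24: shift id. Stack=[E + ( ( ( E + id] ptr=12 lookahead=) remaining=[) ) ) $]
Step 25: reduce F->id. Stack=[E + ( ( ( E + F] ptr=12 lookahead=) remaining=[) ) ) $]
Step 26: reduce T->F. Stack=[E + ( ( ( E + T] ptr=12 lookahead=) remaining=[) ) ) $]
Step 27: reduce E->E + T. Stack=[E + ( ( ( E] ptr=12 lookahead=) remaining=[) ) ) $]
Step 28: shift ). Stack=[E + ( ( ( E )] ptr=13 lookahead=) remaining=[) ) $]
Step 29: reduce F->( E ). Stack=[E + ( ( F] ptr=13 lookahead=) remaining=[) ) $]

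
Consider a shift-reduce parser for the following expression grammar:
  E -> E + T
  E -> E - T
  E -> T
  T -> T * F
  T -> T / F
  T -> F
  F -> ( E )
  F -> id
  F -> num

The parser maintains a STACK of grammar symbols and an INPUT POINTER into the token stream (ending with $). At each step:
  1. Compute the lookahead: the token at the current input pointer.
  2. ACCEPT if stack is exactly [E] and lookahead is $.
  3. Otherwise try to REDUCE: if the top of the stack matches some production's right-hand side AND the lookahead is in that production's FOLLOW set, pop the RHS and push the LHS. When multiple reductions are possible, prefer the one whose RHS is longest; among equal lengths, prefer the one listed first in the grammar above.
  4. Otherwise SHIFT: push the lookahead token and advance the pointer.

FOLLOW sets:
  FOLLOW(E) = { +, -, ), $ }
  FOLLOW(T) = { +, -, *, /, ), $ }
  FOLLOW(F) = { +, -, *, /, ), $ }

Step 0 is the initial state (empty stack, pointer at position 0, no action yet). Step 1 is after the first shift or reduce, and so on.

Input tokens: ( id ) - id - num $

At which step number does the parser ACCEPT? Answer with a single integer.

Step 1: shift (. Stack=[(] ptr=1 lookahead=id remaining=[id ) - id - num $]
Step 2: shift id. Stack=[( id] ptr=2 lookahead=) remaining=[) - id - num $]
Step 3: reduce F->id. Stack=[( F] ptr=2 lookahead=) remaining=[) - id - num $]
Step 4: reduce T->F. Stack=[( T] ptr=2 lookahead=) remaining=[) - id - num $]
Step 5: reduce E->T. Stack=[( E] ptr=2 lookahead=) remaining=[) - id - num $]
Step 6: shift ). Stack=[( E )] ptr=3 lookahead=- remaining=[- id - num $]
Step 7: reduce F->( E ). Stack=[F] ptr=3 lookahead=- remaining=[- id - num $]
Step 8: reduce T->F. Stack=[T] ptr=3 lookahead=- remaining=[- id - num $]
Step 9: reduce E->T. Stack=[E] ptr=3 lookahead=- remaining=[- id - num $]
Step 10: shift -. Stack=[E -] ptr=4 lookahead=id remaining=[id - num $]
Step 11: shift id. Stack=[E - id] ptr=5 lookahead=- remaining=[- num $]
Step 12: reduce F->id. Stack=[E - F] ptr=5 lookahead=- remaining=[- num $]
Step 13: reduce T->F. Stack=[E - T] ptr=5 lookahead=- remaining=[- num $]
Step 14: reduce E->E - T. Stack=[E] ptr=5 lookahead=- remaining=[- num $]
Step 15: shift -. Stack=[E -] ptr=6 lookahead=num remaining=[num $]
Step 16: shift num. Stack=[E - num] ptr=7 lookahead=$ remaining=[$]
Step 17: reduce F->num. Stack=[E - F] ptr=7 lookahead=$ remaining=[$]
Step 18: reduce T->F. Stack=[E - T] ptr=7 lookahead=$ remaining=[$]
Step 19: reduce E->E - T. Stack=[E] ptr=7 lookahead=$ remaining=[$]
Step 20: accept. Stack=[E] ptr=7 lookahead=$ remaining=[$]

Answer: 20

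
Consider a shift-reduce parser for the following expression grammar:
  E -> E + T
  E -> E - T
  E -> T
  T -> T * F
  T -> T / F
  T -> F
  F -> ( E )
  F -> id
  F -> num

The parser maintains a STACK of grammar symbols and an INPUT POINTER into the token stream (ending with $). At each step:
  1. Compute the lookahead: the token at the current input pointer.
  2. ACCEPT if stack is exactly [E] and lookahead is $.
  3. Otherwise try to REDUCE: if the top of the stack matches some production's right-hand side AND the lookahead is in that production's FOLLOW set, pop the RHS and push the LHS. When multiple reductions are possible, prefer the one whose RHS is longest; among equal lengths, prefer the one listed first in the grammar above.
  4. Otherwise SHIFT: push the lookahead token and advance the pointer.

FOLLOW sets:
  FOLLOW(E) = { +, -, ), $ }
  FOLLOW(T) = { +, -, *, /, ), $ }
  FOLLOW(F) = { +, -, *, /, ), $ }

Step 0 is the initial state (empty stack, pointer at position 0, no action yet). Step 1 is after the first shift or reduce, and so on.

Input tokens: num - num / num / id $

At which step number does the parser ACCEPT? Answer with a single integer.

Answer: 18

Derivation:
Step 1: shift num. Stack=[num] ptr=1 lookahead=- remaining=[- num / num / id $]
Step 2: reduce F->num. Stack=[F] ptr=1 lookahead=- remaining=[- num / num / id $]
Step 3: reduce T->F. Stack=[T] ptr=1 lookahead=- remaining=[- num / num / id $]
Step 4: reduce E->T. Stack=[E] ptr=1 lookahead=- remaining=[- num / num / id $]
Step 5: shift -. Stack=[E -] ptr=2 lookahead=num remaining=[num / num / id $]
Step 6: shift num. Stack=[E - num] ptr=3 lookahead=/ remaining=[/ num / id $]
Step 7: reduce F->num. Stack=[E - F] ptr=3 lookahead=/ remaining=[/ num / id $]
Step 8: reduce T->F. Stack=[E - T] ptr=3 lookahead=/ remaining=[/ num / id $]
Step 9: shift /. Stack=[E - T /] ptr=4 lookahead=num remaining=[num / id $]
Step 10: shift num. Stack=[E - T / num] ptr=5 lookahead=/ remaining=[/ id $]
Step 11: reduce F->num. Stack=[E - T / F] ptr=5 lookahead=/ remaining=[/ id $]
Step 12: reduce T->T / F. Stack=[E - T] ptr=5 lookahead=/ remaining=[/ id $]
Step 13: shift /. Stack=[E - T /] ptr=6 lookahead=id remaining=[id $]
Step 14: shift id. Stack=[E - T / id] ptr=7 lookahead=$ remaining=[$]
Step 15: reduce F->id. Stack=[E - T / F] ptr=7 lookahead=$ remaining=[$]
Step 16: reduce T->T / F. Stack=[E - T] ptr=7 lookahead=$ remaining=[$]
Step 17: reduce E->E - T. Stack=[E] ptr=7 lookahead=$ remaining=[$]
Step 18: accept. Stack=[E] ptr=7 lookahead=$ remaining=[$]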